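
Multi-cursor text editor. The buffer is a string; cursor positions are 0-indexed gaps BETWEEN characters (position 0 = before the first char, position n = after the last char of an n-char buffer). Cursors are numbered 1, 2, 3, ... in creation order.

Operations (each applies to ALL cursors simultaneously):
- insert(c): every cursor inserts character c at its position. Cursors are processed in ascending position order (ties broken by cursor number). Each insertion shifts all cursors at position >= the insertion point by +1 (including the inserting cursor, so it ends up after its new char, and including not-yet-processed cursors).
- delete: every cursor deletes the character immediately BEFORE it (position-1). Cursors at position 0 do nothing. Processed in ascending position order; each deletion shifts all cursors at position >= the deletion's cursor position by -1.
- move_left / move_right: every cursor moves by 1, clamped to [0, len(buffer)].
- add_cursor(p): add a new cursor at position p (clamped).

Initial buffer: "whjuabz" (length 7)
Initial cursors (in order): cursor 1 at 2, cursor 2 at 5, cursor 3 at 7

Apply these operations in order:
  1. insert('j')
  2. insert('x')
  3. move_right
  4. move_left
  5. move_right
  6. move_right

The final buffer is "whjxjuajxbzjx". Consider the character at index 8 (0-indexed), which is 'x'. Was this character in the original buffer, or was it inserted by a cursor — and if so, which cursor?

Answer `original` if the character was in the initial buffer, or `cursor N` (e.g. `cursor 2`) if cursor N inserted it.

Answer: cursor 2

Derivation:
After op 1 (insert('j')): buffer="whjjuajbzj" (len 10), cursors c1@3 c2@7 c3@10, authorship ..1...2..3
After op 2 (insert('x')): buffer="whjxjuajxbzjx" (len 13), cursors c1@4 c2@9 c3@13, authorship ..11...22..33
After op 3 (move_right): buffer="whjxjuajxbzjx" (len 13), cursors c1@5 c2@10 c3@13, authorship ..11...22..33
After op 4 (move_left): buffer="whjxjuajxbzjx" (len 13), cursors c1@4 c2@9 c3@12, authorship ..11...22..33
After op 5 (move_right): buffer="whjxjuajxbzjx" (len 13), cursors c1@5 c2@10 c3@13, authorship ..11...22..33
After op 6 (move_right): buffer="whjxjuajxbzjx" (len 13), cursors c1@6 c2@11 c3@13, authorship ..11...22..33
Authorship (.=original, N=cursor N): . . 1 1 . . . 2 2 . . 3 3
Index 8: author = 2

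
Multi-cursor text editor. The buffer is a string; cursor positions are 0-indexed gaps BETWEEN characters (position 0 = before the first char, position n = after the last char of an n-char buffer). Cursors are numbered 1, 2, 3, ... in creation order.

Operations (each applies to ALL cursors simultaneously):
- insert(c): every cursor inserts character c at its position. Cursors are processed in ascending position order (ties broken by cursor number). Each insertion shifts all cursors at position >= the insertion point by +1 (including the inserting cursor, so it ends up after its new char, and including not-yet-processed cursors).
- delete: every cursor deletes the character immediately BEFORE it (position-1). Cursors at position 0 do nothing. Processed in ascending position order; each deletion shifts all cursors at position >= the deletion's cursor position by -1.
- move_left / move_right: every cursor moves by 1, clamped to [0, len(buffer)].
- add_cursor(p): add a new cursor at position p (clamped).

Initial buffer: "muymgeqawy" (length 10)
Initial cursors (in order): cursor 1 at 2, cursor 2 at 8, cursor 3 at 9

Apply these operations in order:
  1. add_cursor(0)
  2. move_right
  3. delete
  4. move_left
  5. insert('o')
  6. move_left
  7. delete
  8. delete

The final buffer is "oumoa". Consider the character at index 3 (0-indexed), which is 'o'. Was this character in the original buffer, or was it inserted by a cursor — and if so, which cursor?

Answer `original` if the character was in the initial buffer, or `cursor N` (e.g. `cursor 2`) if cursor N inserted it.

Answer: cursor 3

Derivation:
After op 1 (add_cursor(0)): buffer="muymgeqawy" (len 10), cursors c4@0 c1@2 c2@8 c3@9, authorship ..........
After op 2 (move_right): buffer="muymgeqawy" (len 10), cursors c4@1 c1@3 c2@9 c3@10, authorship ..........
After op 3 (delete): buffer="umgeqa" (len 6), cursors c4@0 c1@1 c2@6 c3@6, authorship ......
After op 4 (move_left): buffer="umgeqa" (len 6), cursors c1@0 c4@0 c2@5 c3@5, authorship ......
After op 5 (insert('o')): buffer="ooumgeqooa" (len 10), cursors c1@2 c4@2 c2@9 c3@9, authorship 14.....23.
After op 6 (move_left): buffer="ooumgeqooa" (len 10), cursors c1@1 c4@1 c2@8 c3@8, authorship 14.....23.
After op 7 (delete): buffer="oumgeoa" (len 7), cursors c1@0 c4@0 c2@5 c3@5, authorship 4....3.
After op 8 (delete): buffer="oumoa" (len 5), cursors c1@0 c4@0 c2@3 c3@3, authorship 4..3.
Authorship (.=original, N=cursor N): 4 . . 3 .
Index 3: author = 3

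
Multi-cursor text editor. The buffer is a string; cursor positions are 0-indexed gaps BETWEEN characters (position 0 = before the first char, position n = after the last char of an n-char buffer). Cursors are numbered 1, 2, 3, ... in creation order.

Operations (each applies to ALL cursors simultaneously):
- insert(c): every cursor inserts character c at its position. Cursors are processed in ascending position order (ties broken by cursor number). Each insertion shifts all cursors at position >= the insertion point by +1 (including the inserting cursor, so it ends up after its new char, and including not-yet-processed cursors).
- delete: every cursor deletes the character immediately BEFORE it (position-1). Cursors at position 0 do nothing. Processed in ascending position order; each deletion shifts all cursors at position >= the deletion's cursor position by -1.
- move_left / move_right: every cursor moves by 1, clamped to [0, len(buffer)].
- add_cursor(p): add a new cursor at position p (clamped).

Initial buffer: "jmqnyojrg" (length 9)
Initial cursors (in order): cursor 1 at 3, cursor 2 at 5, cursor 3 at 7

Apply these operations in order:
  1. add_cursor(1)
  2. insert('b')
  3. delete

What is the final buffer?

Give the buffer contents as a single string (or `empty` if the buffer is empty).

Answer: jmqnyojrg

Derivation:
After op 1 (add_cursor(1)): buffer="jmqnyojrg" (len 9), cursors c4@1 c1@3 c2@5 c3@7, authorship .........
After op 2 (insert('b')): buffer="jbmqbnybojbrg" (len 13), cursors c4@2 c1@5 c2@8 c3@11, authorship .4..1..2..3..
After op 3 (delete): buffer="jmqnyojrg" (len 9), cursors c4@1 c1@3 c2@5 c3@7, authorship .........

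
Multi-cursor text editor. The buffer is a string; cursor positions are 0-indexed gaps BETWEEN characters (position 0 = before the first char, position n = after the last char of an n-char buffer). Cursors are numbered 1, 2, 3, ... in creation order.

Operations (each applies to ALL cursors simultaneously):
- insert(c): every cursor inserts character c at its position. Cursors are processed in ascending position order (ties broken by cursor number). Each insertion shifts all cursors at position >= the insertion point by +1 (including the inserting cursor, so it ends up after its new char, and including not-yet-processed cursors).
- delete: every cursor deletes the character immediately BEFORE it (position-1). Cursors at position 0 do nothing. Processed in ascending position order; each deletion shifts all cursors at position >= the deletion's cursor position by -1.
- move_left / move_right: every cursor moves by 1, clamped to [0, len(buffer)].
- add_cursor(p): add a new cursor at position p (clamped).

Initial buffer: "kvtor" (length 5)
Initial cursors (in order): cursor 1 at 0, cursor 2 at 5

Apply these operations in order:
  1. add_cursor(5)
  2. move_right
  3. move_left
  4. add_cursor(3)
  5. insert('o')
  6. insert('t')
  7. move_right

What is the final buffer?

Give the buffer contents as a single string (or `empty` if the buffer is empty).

Answer: otkvtotooottr

Derivation:
After op 1 (add_cursor(5)): buffer="kvtor" (len 5), cursors c1@0 c2@5 c3@5, authorship .....
After op 2 (move_right): buffer="kvtor" (len 5), cursors c1@1 c2@5 c3@5, authorship .....
After op 3 (move_left): buffer="kvtor" (len 5), cursors c1@0 c2@4 c3@4, authorship .....
After op 4 (add_cursor(3)): buffer="kvtor" (len 5), cursors c1@0 c4@3 c2@4 c3@4, authorship .....
After op 5 (insert('o')): buffer="okvtoooor" (len 9), cursors c1@1 c4@5 c2@8 c3@8, authorship 1...4.23.
After op 6 (insert('t')): buffer="otkvtotooottr" (len 13), cursors c1@2 c4@7 c2@12 c3@12, authorship 11...44.2323.
After op 7 (move_right): buffer="otkvtotooottr" (len 13), cursors c1@3 c4@8 c2@13 c3@13, authorship 11...44.2323.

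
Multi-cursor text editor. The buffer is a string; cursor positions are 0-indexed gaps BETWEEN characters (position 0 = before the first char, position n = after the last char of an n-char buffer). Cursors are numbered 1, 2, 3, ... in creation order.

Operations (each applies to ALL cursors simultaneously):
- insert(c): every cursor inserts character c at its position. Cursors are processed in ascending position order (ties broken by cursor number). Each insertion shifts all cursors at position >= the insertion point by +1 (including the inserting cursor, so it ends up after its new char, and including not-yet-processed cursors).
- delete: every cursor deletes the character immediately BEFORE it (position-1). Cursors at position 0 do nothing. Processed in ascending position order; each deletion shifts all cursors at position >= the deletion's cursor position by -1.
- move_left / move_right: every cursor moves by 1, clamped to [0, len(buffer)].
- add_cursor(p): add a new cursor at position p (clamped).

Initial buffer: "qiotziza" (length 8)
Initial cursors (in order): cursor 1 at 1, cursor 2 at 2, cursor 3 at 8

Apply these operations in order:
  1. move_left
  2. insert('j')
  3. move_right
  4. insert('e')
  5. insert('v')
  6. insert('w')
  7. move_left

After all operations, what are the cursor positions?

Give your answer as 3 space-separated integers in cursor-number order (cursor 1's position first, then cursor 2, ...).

Answer: 4 9 19

Derivation:
After op 1 (move_left): buffer="qiotziza" (len 8), cursors c1@0 c2@1 c3@7, authorship ........
After op 2 (insert('j')): buffer="jqjiotzizja" (len 11), cursors c1@1 c2@3 c3@10, authorship 1.2......3.
After op 3 (move_right): buffer="jqjiotzizja" (len 11), cursors c1@2 c2@4 c3@11, authorship 1.2......3.
After op 4 (insert('e')): buffer="jqejieotzizjae" (len 14), cursors c1@3 c2@6 c3@14, authorship 1.12.2.....3.3
After op 5 (insert('v')): buffer="jqevjievotzizjaev" (len 17), cursors c1@4 c2@8 c3@17, authorship 1.112.22.....3.33
After op 6 (insert('w')): buffer="jqevwjievwotzizjaevw" (len 20), cursors c1@5 c2@10 c3@20, authorship 1.1112.222.....3.333
After op 7 (move_left): buffer="jqevwjievwotzizjaevw" (len 20), cursors c1@4 c2@9 c3@19, authorship 1.1112.222.....3.333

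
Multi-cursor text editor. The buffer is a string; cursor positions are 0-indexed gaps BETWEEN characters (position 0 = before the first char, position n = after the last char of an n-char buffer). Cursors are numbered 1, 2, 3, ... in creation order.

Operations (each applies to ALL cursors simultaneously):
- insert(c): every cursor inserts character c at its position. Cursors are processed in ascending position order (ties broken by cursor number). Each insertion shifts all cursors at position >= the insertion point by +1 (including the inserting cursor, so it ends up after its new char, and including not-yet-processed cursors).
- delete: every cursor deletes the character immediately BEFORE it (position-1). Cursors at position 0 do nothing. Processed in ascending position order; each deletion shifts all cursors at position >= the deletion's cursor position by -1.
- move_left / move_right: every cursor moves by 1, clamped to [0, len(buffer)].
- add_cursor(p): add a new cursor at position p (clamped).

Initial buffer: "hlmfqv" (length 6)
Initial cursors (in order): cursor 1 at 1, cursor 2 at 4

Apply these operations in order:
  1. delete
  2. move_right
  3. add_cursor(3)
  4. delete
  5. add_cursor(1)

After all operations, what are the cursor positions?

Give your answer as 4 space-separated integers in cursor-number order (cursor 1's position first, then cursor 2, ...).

Answer: 0 0 0 1

Derivation:
After op 1 (delete): buffer="lmqv" (len 4), cursors c1@0 c2@2, authorship ....
After op 2 (move_right): buffer="lmqv" (len 4), cursors c1@1 c2@3, authorship ....
After op 3 (add_cursor(3)): buffer="lmqv" (len 4), cursors c1@1 c2@3 c3@3, authorship ....
After op 4 (delete): buffer="v" (len 1), cursors c1@0 c2@0 c3@0, authorship .
After op 5 (add_cursor(1)): buffer="v" (len 1), cursors c1@0 c2@0 c3@0 c4@1, authorship .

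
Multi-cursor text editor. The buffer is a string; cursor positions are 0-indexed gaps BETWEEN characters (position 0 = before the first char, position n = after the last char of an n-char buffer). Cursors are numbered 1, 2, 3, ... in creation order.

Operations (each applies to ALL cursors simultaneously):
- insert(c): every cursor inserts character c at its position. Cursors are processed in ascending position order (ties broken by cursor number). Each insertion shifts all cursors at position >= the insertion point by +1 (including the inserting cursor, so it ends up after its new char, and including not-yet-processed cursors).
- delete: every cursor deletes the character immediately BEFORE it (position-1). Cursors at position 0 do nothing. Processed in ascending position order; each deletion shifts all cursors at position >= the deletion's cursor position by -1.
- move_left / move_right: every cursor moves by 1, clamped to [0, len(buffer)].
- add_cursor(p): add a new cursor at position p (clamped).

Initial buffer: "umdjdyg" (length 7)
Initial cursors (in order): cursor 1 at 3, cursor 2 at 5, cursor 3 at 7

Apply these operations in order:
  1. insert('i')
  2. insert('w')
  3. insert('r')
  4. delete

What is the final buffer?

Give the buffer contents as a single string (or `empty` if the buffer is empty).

Answer: umdiwjdiwygiw

Derivation:
After op 1 (insert('i')): buffer="umdijdiygi" (len 10), cursors c1@4 c2@7 c3@10, authorship ...1..2..3
After op 2 (insert('w')): buffer="umdiwjdiwygiw" (len 13), cursors c1@5 c2@9 c3@13, authorship ...11..22..33
After op 3 (insert('r')): buffer="umdiwrjdiwrygiwr" (len 16), cursors c1@6 c2@11 c3@16, authorship ...111..222..333
After op 4 (delete): buffer="umdiwjdiwygiw" (len 13), cursors c1@5 c2@9 c3@13, authorship ...11..22..33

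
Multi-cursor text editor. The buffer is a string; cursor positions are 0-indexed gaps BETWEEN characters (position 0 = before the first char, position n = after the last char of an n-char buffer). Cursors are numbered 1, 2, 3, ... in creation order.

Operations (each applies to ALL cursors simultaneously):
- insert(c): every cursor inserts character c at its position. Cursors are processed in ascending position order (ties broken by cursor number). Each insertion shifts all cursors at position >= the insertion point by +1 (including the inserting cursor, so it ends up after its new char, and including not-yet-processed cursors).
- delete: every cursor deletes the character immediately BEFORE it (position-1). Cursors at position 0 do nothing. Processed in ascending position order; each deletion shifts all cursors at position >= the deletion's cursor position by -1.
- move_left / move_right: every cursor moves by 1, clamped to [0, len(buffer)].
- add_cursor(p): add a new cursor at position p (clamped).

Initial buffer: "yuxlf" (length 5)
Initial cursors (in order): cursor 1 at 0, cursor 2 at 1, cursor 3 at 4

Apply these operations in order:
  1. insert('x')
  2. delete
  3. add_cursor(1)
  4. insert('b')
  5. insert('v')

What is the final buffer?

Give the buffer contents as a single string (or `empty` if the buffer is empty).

Answer: bvybbvvuxlbvf

Derivation:
After op 1 (insert('x')): buffer="xyxuxlxf" (len 8), cursors c1@1 c2@3 c3@7, authorship 1.2...3.
After op 2 (delete): buffer="yuxlf" (len 5), cursors c1@0 c2@1 c3@4, authorship .....
After op 3 (add_cursor(1)): buffer="yuxlf" (len 5), cursors c1@0 c2@1 c4@1 c3@4, authorship .....
After op 4 (insert('b')): buffer="bybbuxlbf" (len 9), cursors c1@1 c2@4 c4@4 c3@8, authorship 1.24...3.
After op 5 (insert('v')): buffer="bvybbvvuxlbvf" (len 13), cursors c1@2 c2@7 c4@7 c3@12, authorship 11.2424...33.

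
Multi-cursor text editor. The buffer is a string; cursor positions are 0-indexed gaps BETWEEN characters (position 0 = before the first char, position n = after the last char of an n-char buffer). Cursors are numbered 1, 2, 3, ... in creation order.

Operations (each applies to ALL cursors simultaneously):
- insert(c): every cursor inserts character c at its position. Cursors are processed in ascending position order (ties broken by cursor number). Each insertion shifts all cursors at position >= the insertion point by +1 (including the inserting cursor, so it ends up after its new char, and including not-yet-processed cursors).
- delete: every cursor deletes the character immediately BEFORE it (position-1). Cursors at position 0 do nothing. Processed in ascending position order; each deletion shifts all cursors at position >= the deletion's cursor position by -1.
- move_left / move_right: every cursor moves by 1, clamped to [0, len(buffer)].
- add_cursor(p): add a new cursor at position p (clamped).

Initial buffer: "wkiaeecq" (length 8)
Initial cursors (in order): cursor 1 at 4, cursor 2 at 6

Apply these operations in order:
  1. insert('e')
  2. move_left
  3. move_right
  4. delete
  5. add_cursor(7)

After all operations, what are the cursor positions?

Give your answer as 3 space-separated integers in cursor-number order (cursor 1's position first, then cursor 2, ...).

After op 1 (insert('e')): buffer="wkiaeeeecq" (len 10), cursors c1@5 c2@8, authorship ....1..2..
After op 2 (move_left): buffer="wkiaeeeecq" (len 10), cursors c1@4 c2@7, authorship ....1..2..
After op 3 (move_right): buffer="wkiaeeeecq" (len 10), cursors c1@5 c2@8, authorship ....1..2..
After op 4 (delete): buffer="wkiaeecq" (len 8), cursors c1@4 c2@6, authorship ........
After op 5 (add_cursor(7)): buffer="wkiaeecq" (len 8), cursors c1@4 c2@6 c3@7, authorship ........

Answer: 4 6 7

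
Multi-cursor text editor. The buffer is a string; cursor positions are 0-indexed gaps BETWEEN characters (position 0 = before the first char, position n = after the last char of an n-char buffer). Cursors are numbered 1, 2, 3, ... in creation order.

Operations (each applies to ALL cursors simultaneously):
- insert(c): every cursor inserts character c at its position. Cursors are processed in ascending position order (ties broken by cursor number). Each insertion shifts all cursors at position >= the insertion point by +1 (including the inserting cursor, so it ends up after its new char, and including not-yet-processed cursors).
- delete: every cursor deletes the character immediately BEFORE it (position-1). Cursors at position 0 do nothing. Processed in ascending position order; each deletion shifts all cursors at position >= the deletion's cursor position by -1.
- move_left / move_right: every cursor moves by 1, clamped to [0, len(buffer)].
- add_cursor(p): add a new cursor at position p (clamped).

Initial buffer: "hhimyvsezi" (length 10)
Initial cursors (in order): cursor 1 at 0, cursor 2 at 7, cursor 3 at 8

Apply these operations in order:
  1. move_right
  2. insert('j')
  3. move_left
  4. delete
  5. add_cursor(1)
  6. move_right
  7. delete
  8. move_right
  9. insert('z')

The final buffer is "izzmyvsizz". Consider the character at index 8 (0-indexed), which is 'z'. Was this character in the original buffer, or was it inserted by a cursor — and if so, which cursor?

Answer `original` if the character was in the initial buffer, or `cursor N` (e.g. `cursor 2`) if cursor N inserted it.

After op 1 (move_right): buffer="hhimyvsezi" (len 10), cursors c1@1 c2@8 c3@9, authorship ..........
After op 2 (insert('j')): buffer="hjhimyvsejzji" (len 13), cursors c1@2 c2@10 c3@12, authorship .1.......2.3.
After op 3 (move_left): buffer="hjhimyvsejzji" (len 13), cursors c1@1 c2@9 c3@11, authorship .1.......2.3.
After op 4 (delete): buffer="jhimyvsjji" (len 10), cursors c1@0 c2@7 c3@8, authorship 1......23.
After op 5 (add_cursor(1)): buffer="jhimyvsjji" (len 10), cursors c1@0 c4@1 c2@7 c3@8, authorship 1......23.
After op 6 (move_right): buffer="jhimyvsjji" (len 10), cursors c1@1 c4@2 c2@8 c3@9, authorship 1......23.
After op 7 (delete): buffer="imyvsi" (len 6), cursors c1@0 c4@0 c2@5 c3@5, authorship ......
After op 8 (move_right): buffer="imyvsi" (len 6), cursors c1@1 c4@1 c2@6 c3@6, authorship ......
After op 9 (insert('z')): buffer="izzmyvsizz" (len 10), cursors c1@3 c4@3 c2@10 c3@10, authorship .14.....23
Authorship (.=original, N=cursor N): . 1 4 . . . . . 2 3
Index 8: author = 2

Answer: cursor 2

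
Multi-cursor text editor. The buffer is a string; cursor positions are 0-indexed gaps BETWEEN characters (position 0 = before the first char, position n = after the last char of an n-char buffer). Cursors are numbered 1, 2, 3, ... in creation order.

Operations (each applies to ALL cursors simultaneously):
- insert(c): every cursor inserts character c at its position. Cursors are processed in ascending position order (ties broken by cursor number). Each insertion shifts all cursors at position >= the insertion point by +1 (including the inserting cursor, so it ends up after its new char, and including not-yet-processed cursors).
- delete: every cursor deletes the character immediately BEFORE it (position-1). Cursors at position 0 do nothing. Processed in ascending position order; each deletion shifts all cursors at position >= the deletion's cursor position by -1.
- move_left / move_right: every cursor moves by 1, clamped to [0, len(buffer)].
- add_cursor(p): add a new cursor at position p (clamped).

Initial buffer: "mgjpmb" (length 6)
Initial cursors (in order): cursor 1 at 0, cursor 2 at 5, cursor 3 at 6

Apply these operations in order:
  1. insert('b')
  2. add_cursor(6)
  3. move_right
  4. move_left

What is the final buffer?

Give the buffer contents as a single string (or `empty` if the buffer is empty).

After op 1 (insert('b')): buffer="bmgjpmbbb" (len 9), cursors c1@1 c2@7 c3@9, authorship 1.....2.3
After op 2 (add_cursor(6)): buffer="bmgjpmbbb" (len 9), cursors c1@1 c4@6 c2@7 c3@9, authorship 1.....2.3
After op 3 (move_right): buffer="bmgjpmbbb" (len 9), cursors c1@2 c4@7 c2@8 c3@9, authorship 1.....2.3
After op 4 (move_left): buffer="bmgjpmbbb" (len 9), cursors c1@1 c4@6 c2@7 c3@8, authorship 1.....2.3

Answer: bmgjpmbbb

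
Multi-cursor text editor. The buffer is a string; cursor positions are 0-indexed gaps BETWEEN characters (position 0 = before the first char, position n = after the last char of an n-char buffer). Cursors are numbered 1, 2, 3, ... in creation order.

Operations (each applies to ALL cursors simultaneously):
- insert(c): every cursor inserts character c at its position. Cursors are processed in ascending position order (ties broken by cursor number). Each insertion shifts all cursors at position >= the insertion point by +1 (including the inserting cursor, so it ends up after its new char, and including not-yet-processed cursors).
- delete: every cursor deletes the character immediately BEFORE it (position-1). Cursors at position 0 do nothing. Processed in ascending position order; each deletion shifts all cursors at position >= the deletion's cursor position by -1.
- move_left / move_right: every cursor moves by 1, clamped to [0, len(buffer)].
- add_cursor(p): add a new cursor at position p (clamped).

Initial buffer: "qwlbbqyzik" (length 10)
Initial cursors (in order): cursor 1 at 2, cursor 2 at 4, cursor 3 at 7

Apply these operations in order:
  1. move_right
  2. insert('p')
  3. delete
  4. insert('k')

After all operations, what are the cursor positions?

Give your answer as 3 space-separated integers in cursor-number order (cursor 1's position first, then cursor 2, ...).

After op 1 (move_right): buffer="qwlbbqyzik" (len 10), cursors c1@3 c2@5 c3@8, authorship ..........
After op 2 (insert('p')): buffer="qwlpbbpqyzpik" (len 13), cursors c1@4 c2@7 c3@11, authorship ...1..2...3..
After op 3 (delete): buffer="qwlbbqyzik" (len 10), cursors c1@3 c2@5 c3@8, authorship ..........
After op 4 (insert('k')): buffer="qwlkbbkqyzkik" (len 13), cursors c1@4 c2@7 c3@11, authorship ...1..2...3..

Answer: 4 7 11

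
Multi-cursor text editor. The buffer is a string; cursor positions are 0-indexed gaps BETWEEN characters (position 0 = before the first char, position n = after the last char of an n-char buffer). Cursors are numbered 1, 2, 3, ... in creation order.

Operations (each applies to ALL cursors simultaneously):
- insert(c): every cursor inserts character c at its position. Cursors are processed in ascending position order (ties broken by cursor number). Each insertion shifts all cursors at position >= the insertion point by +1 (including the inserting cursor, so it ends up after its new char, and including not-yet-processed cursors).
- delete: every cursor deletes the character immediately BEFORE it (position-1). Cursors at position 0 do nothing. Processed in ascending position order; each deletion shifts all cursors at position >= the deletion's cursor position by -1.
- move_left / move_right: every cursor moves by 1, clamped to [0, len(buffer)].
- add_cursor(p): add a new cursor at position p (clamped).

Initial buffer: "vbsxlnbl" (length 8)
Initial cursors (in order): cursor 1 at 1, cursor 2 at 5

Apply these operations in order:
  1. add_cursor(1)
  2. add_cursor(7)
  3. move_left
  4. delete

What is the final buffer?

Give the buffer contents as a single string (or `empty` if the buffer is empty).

Answer: vbslbl

Derivation:
After op 1 (add_cursor(1)): buffer="vbsxlnbl" (len 8), cursors c1@1 c3@1 c2@5, authorship ........
After op 2 (add_cursor(7)): buffer="vbsxlnbl" (len 8), cursors c1@1 c3@1 c2@5 c4@7, authorship ........
After op 3 (move_left): buffer="vbsxlnbl" (len 8), cursors c1@0 c3@0 c2@4 c4@6, authorship ........
After op 4 (delete): buffer="vbslbl" (len 6), cursors c1@0 c3@0 c2@3 c4@4, authorship ......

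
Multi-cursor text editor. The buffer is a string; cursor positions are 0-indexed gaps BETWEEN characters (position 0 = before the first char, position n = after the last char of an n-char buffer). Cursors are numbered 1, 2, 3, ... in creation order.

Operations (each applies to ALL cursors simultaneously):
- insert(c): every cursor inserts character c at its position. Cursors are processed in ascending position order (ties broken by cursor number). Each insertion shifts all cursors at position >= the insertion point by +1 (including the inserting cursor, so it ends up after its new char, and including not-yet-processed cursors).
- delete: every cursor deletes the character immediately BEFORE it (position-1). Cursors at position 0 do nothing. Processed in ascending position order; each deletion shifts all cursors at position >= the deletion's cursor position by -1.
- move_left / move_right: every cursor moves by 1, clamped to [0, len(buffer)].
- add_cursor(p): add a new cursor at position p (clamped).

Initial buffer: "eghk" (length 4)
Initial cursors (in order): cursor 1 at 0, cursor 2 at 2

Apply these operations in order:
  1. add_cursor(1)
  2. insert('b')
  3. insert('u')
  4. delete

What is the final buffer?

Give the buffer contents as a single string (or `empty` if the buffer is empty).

Answer: bebgbhk

Derivation:
After op 1 (add_cursor(1)): buffer="eghk" (len 4), cursors c1@0 c3@1 c2@2, authorship ....
After op 2 (insert('b')): buffer="bebgbhk" (len 7), cursors c1@1 c3@3 c2@5, authorship 1.3.2..
After op 3 (insert('u')): buffer="buebugbuhk" (len 10), cursors c1@2 c3@5 c2@8, authorship 11.33.22..
After op 4 (delete): buffer="bebgbhk" (len 7), cursors c1@1 c3@3 c2@5, authorship 1.3.2..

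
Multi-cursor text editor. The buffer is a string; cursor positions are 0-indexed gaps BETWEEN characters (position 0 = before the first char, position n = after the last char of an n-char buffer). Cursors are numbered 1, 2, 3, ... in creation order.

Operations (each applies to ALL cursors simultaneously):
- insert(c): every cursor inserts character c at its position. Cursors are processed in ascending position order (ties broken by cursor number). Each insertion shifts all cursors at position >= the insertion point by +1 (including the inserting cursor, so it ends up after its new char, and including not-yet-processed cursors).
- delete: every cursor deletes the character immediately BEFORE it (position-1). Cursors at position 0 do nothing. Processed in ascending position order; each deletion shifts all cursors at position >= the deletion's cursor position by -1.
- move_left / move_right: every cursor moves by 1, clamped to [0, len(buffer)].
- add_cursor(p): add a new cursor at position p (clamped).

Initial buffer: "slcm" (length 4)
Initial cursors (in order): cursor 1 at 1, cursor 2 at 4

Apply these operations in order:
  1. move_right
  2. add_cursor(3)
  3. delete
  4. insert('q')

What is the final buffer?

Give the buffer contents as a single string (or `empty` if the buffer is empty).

After op 1 (move_right): buffer="slcm" (len 4), cursors c1@2 c2@4, authorship ....
After op 2 (add_cursor(3)): buffer="slcm" (len 4), cursors c1@2 c3@3 c2@4, authorship ....
After op 3 (delete): buffer="s" (len 1), cursors c1@1 c2@1 c3@1, authorship .
After op 4 (insert('q')): buffer="sqqq" (len 4), cursors c1@4 c2@4 c3@4, authorship .123

Answer: sqqq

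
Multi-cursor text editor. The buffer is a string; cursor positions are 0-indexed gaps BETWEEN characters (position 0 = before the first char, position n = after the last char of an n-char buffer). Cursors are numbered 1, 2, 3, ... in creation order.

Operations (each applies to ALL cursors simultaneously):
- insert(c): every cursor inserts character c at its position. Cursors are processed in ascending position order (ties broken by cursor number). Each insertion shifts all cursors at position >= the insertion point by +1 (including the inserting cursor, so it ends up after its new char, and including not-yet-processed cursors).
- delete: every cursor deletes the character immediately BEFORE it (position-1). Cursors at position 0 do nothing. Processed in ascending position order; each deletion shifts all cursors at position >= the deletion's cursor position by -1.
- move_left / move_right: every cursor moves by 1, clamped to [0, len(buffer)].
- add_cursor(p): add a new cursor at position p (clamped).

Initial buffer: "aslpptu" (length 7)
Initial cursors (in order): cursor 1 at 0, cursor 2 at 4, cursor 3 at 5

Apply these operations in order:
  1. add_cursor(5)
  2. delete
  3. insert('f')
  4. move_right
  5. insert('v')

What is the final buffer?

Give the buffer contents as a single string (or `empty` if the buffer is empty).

After op 1 (add_cursor(5)): buffer="aslpptu" (len 7), cursors c1@0 c2@4 c3@5 c4@5, authorship .......
After op 2 (delete): buffer="astu" (len 4), cursors c1@0 c2@2 c3@2 c4@2, authorship ....
After op 3 (insert('f')): buffer="fasffftu" (len 8), cursors c1@1 c2@6 c3@6 c4@6, authorship 1..234..
After op 4 (move_right): buffer="fasffftu" (len 8), cursors c1@2 c2@7 c3@7 c4@7, authorship 1..234..
After op 5 (insert('v')): buffer="favsffftvvvu" (len 12), cursors c1@3 c2@11 c3@11 c4@11, authorship 1.1.234.234.

Answer: favsffftvvvu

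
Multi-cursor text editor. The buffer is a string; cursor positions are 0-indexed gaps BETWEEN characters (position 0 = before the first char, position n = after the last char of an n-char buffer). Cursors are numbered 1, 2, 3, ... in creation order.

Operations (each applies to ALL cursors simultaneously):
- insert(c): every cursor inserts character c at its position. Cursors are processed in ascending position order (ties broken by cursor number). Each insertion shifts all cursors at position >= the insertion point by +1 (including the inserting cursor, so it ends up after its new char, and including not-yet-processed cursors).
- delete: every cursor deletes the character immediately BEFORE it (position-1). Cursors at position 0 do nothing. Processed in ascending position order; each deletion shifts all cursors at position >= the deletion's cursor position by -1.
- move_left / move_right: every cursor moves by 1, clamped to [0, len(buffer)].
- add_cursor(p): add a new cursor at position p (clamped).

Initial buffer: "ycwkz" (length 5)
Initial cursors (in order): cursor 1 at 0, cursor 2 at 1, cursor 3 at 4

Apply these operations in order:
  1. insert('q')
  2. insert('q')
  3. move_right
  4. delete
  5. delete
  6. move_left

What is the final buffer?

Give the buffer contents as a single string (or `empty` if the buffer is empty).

After op 1 (insert('q')): buffer="qyqcwkqz" (len 8), cursors c1@1 c2@3 c3@7, authorship 1.2...3.
After op 2 (insert('q')): buffer="qqyqqcwkqqz" (len 11), cursors c1@2 c2@5 c3@10, authorship 11.22...33.
After op 3 (move_right): buffer="qqyqqcwkqqz" (len 11), cursors c1@3 c2@6 c3@11, authorship 11.22...33.
After op 4 (delete): buffer="qqqqwkqq" (len 8), cursors c1@2 c2@4 c3@8, authorship 1122..33
After op 5 (delete): buffer="qqwkq" (len 5), cursors c1@1 c2@2 c3@5, authorship 12..3
After op 6 (move_left): buffer="qqwkq" (len 5), cursors c1@0 c2@1 c3@4, authorship 12..3

Answer: qqwkq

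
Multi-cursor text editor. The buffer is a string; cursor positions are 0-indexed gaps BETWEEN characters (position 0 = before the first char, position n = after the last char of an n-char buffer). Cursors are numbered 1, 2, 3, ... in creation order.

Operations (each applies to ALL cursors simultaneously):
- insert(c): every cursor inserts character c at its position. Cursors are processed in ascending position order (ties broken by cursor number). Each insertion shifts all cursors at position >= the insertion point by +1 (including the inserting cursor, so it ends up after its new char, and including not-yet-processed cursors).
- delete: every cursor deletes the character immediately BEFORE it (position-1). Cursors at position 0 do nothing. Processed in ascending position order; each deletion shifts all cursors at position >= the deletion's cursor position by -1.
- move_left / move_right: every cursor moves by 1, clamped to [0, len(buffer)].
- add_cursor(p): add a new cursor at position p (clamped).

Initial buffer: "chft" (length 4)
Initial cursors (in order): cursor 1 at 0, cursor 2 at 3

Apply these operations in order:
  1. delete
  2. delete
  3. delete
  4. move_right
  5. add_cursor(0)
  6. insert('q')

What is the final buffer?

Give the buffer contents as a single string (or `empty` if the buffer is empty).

After op 1 (delete): buffer="cht" (len 3), cursors c1@0 c2@2, authorship ...
After op 2 (delete): buffer="ct" (len 2), cursors c1@0 c2@1, authorship ..
After op 3 (delete): buffer="t" (len 1), cursors c1@0 c2@0, authorship .
After op 4 (move_right): buffer="t" (len 1), cursors c1@1 c2@1, authorship .
After op 5 (add_cursor(0)): buffer="t" (len 1), cursors c3@0 c1@1 c2@1, authorship .
After op 6 (insert('q')): buffer="qtqq" (len 4), cursors c3@1 c1@4 c2@4, authorship 3.12

Answer: qtqq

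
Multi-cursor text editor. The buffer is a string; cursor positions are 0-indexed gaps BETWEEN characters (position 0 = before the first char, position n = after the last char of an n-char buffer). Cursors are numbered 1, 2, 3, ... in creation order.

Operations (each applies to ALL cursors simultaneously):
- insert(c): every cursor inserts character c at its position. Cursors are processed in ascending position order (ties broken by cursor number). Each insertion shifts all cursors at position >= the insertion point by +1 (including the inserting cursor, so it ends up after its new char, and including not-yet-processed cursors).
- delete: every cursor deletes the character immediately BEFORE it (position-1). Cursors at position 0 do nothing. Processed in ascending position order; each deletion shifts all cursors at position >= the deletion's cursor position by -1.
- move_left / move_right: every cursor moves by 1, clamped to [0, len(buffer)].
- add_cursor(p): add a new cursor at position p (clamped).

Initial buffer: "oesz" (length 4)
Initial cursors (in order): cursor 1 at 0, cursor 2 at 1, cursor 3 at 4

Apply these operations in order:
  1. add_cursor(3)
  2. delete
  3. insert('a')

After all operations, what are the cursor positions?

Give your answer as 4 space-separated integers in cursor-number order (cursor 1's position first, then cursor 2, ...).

After op 1 (add_cursor(3)): buffer="oesz" (len 4), cursors c1@0 c2@1 c4@3 c3@4, authorship ....
After op 2 (delete): buffer="e" (len 1), cursors c1@0 c2@0 c3@1 c4@1, authorship .
After op 3 (insert('a')): buffer="aaeaa" (len 5), cursors c1@2 c2@2 c3@5 c4@5, authorship 12.34

Answer: 2 2 5 5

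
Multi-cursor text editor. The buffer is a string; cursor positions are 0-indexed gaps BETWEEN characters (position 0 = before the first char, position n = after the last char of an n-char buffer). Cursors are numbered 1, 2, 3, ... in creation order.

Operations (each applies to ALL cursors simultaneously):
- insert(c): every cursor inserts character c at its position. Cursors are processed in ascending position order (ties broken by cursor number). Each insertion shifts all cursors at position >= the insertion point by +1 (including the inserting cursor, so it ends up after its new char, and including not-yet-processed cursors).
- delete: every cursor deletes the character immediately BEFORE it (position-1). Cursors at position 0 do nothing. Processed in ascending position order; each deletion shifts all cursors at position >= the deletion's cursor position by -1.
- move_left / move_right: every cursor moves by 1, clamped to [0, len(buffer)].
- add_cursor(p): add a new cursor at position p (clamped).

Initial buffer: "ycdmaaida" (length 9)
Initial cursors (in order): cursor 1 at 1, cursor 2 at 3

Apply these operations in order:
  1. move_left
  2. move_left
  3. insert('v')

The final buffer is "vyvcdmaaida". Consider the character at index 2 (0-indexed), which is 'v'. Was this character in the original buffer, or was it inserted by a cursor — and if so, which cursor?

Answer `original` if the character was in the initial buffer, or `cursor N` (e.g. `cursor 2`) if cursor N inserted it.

After op 1 (move_left): buffer="ycdmaaida" (len 9), cursors c1@0 c2@2, authorship .........
After op 2 (move_left): buffer="ycdmaaida" (len 9), cursors c1@0 c2@1, authorship .........
After op 3 (insert('v')): buffer="vyvcdmaaida" (len 11), cursors c1@1 c2@3, authorship 1.2........
Authorship (.=original, N=cursor N): 1 . 2 . . . . . . . .
Index 2: author = 2

Answer: cursor 2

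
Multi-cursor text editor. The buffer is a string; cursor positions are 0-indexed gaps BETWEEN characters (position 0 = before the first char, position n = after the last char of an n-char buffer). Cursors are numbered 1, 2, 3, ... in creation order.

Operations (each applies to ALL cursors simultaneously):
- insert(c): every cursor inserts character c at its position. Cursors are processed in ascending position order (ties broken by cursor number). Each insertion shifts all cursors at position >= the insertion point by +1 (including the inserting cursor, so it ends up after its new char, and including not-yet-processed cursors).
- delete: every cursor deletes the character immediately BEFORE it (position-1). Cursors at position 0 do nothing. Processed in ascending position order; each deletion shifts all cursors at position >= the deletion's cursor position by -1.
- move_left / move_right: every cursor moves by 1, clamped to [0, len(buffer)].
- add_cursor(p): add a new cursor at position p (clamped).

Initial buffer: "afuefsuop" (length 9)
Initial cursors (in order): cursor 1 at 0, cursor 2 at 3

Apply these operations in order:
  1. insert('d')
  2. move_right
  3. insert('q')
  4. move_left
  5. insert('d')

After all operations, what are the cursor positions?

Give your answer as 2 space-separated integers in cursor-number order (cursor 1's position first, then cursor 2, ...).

Answer: 3 9

Derivation:
After op 1 (insert('d')): buffer="dafudefsuop" (len 11), cursors c1@1 c2@5, authorship 1...2......
After op 2 (move_right): buffer="dafudefsuop" (len 11), cursors c1@2 c2@6, authorship 1...2......
After op 3 (insert('q')): buffer="daqfudeqfsuop" (len 13), cursors c1@3 c2@8, authorship 1.1..2.2.....
After op 4 (move_left): buffer="daqfudeqfsuop" (len 13), cursors c1@2 c2@7, authorship 1.1..2.2.....
After op 5 (insert('d')): buffer="dadqfudedqfsuop" (len 15), cursors c1@3 c2@9, authorship 1.11..2.22.....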